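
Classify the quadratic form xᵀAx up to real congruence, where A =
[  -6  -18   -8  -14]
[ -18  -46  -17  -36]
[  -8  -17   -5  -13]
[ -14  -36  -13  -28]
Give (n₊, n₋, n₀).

step 0: pivot -6 → sign −
step 1: pivot 8 → sign +
step 2: pivot -11/24 → sign −
step 3: pivot 6/11 → sign +
signature = (2, 2, 0)

Answer: (2, 2, 0)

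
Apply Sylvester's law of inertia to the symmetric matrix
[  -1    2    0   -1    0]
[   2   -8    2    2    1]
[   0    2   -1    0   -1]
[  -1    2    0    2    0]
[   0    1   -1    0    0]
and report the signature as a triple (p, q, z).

Answer: (2, 3, 0)

Derivation:
step 0: pivot -1 → sign −
step 1: pivot -4 → sign −
step 2: pivot 3 → sign +
step 3: pivot 1/4 → sign +
step 4: pivot -1 → sign −
signature = (2, 3, 0)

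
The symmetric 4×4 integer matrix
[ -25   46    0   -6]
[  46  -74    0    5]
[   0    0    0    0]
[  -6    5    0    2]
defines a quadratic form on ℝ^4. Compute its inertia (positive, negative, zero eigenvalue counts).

step 0: pivot -25 → sign −
step 1: pivot 266/25 → sign +
step 2: pivot 3/266 → sign +
step 3: row/col 3 already zero → sign 0
signature = (2, 1, 1)

Answer: (2, 1, 1)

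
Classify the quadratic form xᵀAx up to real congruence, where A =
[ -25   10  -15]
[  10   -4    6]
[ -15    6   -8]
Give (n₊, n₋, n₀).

Answer: (1, 1, 1)

Derivation:
step 0: pivot -25 → sign −
step 1: pivot 1 → sign +
step 2: row/col 2 already zero → sign 0
signature = (1, 1, 1)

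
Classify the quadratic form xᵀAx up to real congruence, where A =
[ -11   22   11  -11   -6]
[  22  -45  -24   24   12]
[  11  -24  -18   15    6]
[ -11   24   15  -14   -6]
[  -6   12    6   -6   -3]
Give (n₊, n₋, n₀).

step 0: pivot -11 → sign −
step 1: pivot -1 → sign −
step 2: pivot -3 → sign −
step 3: pivot 1 → sign +
step 4: pivot 3/11 → sign +
signature = (2, 3, 0)

Answer: (2, 3, 0)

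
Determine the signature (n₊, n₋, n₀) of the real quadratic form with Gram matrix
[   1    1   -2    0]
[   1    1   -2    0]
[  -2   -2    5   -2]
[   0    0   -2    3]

Answer: (2, 1, 1)

Derivation:
step 0: pivot 1 → sign +
step 1: pivot 1 → sign +
step 2: pivot -1 → sign −
step 3: row/col 3 already zero → sign 0
signature = (2, 1, 1)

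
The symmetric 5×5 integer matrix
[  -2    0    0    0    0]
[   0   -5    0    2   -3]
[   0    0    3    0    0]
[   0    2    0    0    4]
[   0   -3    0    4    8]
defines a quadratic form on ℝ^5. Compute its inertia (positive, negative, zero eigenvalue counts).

Answer: (2, 2, 1)

Derivation:
step 0: pivot -2 → sign −
step 1: pivot -5 → sign −
step 2: pivot 3 → sign +
step 3: pivot 4/5 → sign +
step 4: row/col 4 already zero → sign 0
signature = (2, 2, 1)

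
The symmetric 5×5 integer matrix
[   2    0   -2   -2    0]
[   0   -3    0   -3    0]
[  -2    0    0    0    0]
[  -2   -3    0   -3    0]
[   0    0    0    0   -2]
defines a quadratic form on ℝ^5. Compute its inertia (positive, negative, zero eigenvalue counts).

step 0: pivot 2 → sign +
step 1: pivot -3 → sign −
step 2: pivot -2 → sign −
step 3: pivot -2 → sign −
step 4: row/col 4 already zero → sign 0
signature = (1, 3, 1)

Answer: (1, 3, 1)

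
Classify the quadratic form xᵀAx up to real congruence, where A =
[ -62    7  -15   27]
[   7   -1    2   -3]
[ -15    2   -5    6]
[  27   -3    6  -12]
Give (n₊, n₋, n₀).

step 0: pivot -62 → sign −
step 1: pivot -13/62 → sign −
step 2: pivot -12/13 → sign −
step 3: row/col 3 already zero → sign 0
signature = (0, 3, 1)

Answer: (0, 3, 1)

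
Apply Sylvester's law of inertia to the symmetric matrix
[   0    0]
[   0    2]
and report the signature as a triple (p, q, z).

step 0: pivot 2 → sign +
step 1: row/col 1 already zero → sign 0
signature = (1, 0, 1)

Answer: (1, 0, 1)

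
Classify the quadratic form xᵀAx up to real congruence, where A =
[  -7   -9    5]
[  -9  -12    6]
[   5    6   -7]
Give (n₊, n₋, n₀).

step 0: pivot -7 → sign −
step 1: pivot -3/7 → sign −
step 2: pivot -3 → sign −
signature = (0, 3, 0)

Answer: (0, 3, 0)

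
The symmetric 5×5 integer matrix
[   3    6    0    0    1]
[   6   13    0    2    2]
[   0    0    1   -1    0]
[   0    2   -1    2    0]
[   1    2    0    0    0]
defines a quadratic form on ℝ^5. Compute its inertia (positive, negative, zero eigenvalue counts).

Answer: (3, 2, 0)

Derivation:
step 0: pivot 3 → sign +
step 1: pivot 1 → sign +
step 2: pivot 1 → sign +
step 3: pivot -3 → sign −
step 4: pivot -1/3 → sign −
signature = (3, 2, 0)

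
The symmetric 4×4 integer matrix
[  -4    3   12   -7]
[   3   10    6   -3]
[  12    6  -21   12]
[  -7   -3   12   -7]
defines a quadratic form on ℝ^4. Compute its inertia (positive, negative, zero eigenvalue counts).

step 0: pivot -4 → sign −
step 1: pivot 49/4 → sign +
step 2: pivot -165/49 → sign −
step 3: pivot 3/55 → sign +
signature = (2, 2, 0)

Answer: (2, 2, 0)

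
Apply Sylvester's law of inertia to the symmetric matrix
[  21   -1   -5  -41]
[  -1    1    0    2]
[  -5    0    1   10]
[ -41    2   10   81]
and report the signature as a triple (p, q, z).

Answer: (3, 1, 0)

Derivation:
step 0: pivot 21 → sign +
step 1: pivot 20/21 → sign +
step 2: pivot -1/4 → sign −
step 3: pivot 6/5 → sign +
signature = (3, 1, 0)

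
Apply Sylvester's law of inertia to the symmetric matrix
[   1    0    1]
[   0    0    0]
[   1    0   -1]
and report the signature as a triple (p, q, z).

step 0: pivot 1 → sign +
step 1: pivot -2 → sign −
step 2: row/col 2 already zero → sign 0
signature = (1, 1, 1)

Answer: (1, 1, 1)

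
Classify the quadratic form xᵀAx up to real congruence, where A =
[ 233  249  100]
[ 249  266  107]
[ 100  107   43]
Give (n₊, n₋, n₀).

Answer: (2, 1, 0)

Derivation:
step 0: pivot 233 → sign +
step 1: pivot -23/233 → sign −
step 2: pivot 6/23 → sign +
signature = (2, 1, 0)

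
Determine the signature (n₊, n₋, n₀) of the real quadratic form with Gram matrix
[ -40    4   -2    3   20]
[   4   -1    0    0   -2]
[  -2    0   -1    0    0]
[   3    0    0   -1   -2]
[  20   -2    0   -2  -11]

Answer: (1, 4, 0)

Derivation:
step 0: pivot -40 → sign −
step 1: pivot -3/5 → sign −
step 2: pivot -5/6 → sign −
step 3: pivot -11/20 → sign −
step 4: pivot 3/11 → sign +
signature = (1, 4, 0)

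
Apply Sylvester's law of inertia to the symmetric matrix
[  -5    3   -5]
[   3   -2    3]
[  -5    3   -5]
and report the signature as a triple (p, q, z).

Answer: (0, 2, 1)

Derivation:
step 0: pivot -5 → sign −
step 1: pivot -1/5 → sign −
step 2: row/col 2 already zero → sign 0
signature = (0, 2, 1)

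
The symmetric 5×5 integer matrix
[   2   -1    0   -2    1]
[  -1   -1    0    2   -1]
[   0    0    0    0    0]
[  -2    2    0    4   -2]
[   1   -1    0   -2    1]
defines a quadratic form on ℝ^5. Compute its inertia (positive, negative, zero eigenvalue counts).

Answer: (2, 1, 2)

Derivation:
step 0: pivot 2 → sign +
step 1: pivot -3/2 → sign −
step 2: pivot 8/3 → sign +
step 3: row/col 3 already zero → sign 0
step 4: row/col 4 already zero → sign 0
signature = (2, 1, 2)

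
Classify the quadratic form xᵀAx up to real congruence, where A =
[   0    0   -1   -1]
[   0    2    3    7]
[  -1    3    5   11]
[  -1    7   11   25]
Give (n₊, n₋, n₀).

Answer: (2, 1, 1)

Derivation:
step 0: pivot 2 → sign +
step 1: pivot 1/2 → sign +
step 2: pivot -2 → sign −
step 3: row/col 3 already zero → sign 0
signature = (2, 1, 1)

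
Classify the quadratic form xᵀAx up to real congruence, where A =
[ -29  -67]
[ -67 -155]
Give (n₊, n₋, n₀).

Answer: (0, 2, 0)

Derivation:
step 0: pivot -29 → sign −
step 1: pivot -6/29 → sign −
signature = (0, 2, 0)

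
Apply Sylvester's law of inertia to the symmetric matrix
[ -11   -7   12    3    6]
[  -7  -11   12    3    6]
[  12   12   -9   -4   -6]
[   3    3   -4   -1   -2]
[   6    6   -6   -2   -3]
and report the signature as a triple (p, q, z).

Answer: (2, 2, 1)

Derivation:
step 0: pivot -11 → sign −
step 1: pivot -72/11 → sign −
step 2: pivot 7 → sign +
step 3: pivot 3/7 → sign +
step 4: row/col 4 already zero → sign 0
signature = (2, 2, 1)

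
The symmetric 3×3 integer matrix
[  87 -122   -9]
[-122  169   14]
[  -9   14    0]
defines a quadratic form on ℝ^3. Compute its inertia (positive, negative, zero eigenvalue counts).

step 0: pivot 87 → sign +
step 1: pivot -181/87 → sign −
step 2: pivot -3/181 → sign −
signature = (1, 2, 0)

Answer: (1, 2, 0)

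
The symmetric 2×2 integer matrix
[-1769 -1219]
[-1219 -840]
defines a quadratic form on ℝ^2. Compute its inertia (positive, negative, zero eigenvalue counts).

step 0: pivot -1769 → sign −
step 1: pivot 1/1769 → sign +
signature = (1, 1, 0)

Answer: (1, 1, 0)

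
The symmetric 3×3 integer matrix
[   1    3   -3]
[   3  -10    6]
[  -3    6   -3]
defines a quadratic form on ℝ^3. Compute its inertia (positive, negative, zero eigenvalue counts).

step 0: pivot 1 → sign +
step 1: pivot -19 → sign −
step 2: pivot -3/19 → sign −
signature = (1, 2, 0)

Answer: (1, 2, 0)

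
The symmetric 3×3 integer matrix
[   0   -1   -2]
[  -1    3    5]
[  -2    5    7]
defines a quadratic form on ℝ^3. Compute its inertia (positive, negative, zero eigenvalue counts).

step 0: pivot 3 → sign +
step 1: pivot -1/3 → sign −
step 2: pivot -1 → sign −
signature = (1, 2, 0)

Answer: (1, 2, 0)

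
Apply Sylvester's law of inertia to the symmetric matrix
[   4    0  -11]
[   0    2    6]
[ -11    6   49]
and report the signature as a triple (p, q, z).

step 0: pivot 4 → sign +
step 1: pivot 2 → sign +
step 2: pivot 3/4 → sign +
signature = (3, 0, 0)

Answer: (3, 0, 0)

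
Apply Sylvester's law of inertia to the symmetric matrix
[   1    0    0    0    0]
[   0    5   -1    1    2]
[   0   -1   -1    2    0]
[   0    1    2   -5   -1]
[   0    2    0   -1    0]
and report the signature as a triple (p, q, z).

step 0: pivot 1 → sign +
step 1: pivot 5 → sign +
step 2: pivot -6/5 → sign −
step 3: pivot -7/6 → sign −
step 4: pivot -2/7 → sign −
signature = (2, 3, 0)

Answer: (2, 3, 0)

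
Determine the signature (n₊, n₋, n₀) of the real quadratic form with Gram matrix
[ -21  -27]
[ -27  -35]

step 0: pivot -21 → sign −
step 1: pivot -2/7 → sign −
signature = (0, 2, 0)

Answer: (0, 2, 0)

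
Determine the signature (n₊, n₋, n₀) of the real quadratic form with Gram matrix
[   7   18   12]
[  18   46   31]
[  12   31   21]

step 0: pivot 7 → sign +
step 1: pivot -2/7 → sign −
step 2: pivot 1/2 → sign +
signature = (2, 1, 0)

Answer: (2, 1, 0)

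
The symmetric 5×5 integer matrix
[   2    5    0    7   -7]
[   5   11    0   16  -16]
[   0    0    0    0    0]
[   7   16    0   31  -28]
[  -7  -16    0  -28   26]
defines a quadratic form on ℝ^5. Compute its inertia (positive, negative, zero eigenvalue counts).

Answer: (2, 2, 1)

Derivation:
step 0: pivot 2 → sign +
step 1: pivot -3/2 → sign −
step 2: pivot 8 → sign +
step 3: pivot -1/8 → sign −
step 4: row/col 4 already zero → sign 0
signature = (2, 2, 1)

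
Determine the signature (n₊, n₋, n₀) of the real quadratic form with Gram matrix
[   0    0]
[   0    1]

Answer: (1, 0, 1)

Derivation:
step 0: pivot 1 → sign +
step 1: row/col 1 already zero → sign 0
signature = (1, 0, 1)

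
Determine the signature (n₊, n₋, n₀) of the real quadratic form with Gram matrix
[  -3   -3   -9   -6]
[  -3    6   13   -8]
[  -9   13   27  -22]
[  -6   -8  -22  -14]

step 0: pivot -3 → sign −
step 1: pivot 9 → sign +
step 2: pivot 2/9 → sign +
step 3: pivot -6 → sign −
signature = (2, 2, 0)

Answer: (2, 2, 0)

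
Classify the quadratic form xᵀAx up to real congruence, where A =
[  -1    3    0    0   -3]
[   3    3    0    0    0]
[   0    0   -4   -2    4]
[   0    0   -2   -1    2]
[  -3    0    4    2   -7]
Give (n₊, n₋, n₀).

step 0: pivot -1 → sign −
step 1: pivot 12 → sign +
step 2: pivot -4 → sign −
step 3: pivot -3/4 → sign −
step 4: row/col 4 already zero → sign 0
signature = (1, 3, 1)

Answer: (1, 3, 1)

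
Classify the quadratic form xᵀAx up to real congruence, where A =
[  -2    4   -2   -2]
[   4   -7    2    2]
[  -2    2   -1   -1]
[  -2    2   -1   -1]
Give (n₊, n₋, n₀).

Answer: (1, 2, 1)

Derivation:
step 0: pivot -2 → sign −
step 1: pivot 1 → sign +
step 2: pivot -3 → sign −
step 3: row/col 3 already zero → sign 0
signature = (1, 2, 1)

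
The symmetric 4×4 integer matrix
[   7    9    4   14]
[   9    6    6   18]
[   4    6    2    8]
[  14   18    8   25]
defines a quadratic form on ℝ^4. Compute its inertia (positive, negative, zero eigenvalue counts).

Answer: (1, 3, 0)

Derivation:
step 0: pivot 7 → sign +
step 1: pivot -39/7 → sign −
step 2: pivot -2/13 → sign −
step 3: pivot -3 → sign −
signature = (1, 3, 0)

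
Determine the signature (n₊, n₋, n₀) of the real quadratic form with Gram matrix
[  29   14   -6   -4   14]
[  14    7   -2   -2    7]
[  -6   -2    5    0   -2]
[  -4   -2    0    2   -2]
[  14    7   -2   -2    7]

step 0: pivot 29 → sign +
step 1: pivot 7/29 → sign +
step 2: pivot 3/7 → sign +
step 3: pivot 2/3 → sign +
step 4: row/col 4 already zero → sign 0
signature = (4, 0, 1)

Answer: (4, 0, 1)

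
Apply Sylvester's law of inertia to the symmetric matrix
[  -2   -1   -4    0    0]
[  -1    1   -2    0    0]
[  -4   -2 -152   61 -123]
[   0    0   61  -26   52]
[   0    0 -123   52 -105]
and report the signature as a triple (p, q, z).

step 0: pivot -2 → sign −
step 1: pivot 3/2 → sign +
step 2: pivot -144 → sign −
step 3: pivot -23/144 → sign −
step 4: pivot 3/23 → sign +
signature = (2, 3, 0)

Answer: (2, 3, 0)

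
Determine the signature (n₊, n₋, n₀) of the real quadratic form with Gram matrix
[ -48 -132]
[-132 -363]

step 0: pivot -48 → sign −
step 1: row/col 1 already zero → sign 0
signature = (0, 1, 1)

Answer: (0, 1, 1)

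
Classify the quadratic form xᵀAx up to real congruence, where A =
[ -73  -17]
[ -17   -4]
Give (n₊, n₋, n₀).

step 0: pivot -73 → sign −
step 1: pivot -3/73 → sign −
signature = (0, 2, 0)

Answer: (0, 2, 0)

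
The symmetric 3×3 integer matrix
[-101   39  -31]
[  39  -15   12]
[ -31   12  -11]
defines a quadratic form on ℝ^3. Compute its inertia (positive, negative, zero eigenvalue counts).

Answer: (1, 2, 0)

Derivation:
step 0: pivot -101 → sign −
step 1: pivot 6/101 → sign +
step 2: pivot -3/2 → sign −
signature = (1, 2, 0)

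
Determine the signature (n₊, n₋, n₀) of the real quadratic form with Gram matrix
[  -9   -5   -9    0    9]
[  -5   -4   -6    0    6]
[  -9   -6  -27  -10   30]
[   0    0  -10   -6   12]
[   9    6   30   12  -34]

step 0: pivot -9 → sign −
step 1: pivot -11/9 → sign −
step 2: pivot -189/11 → sign −
step 3: pivot -34/189 → sign −
step 4: pivot -2/17 → sign −
signature = (0, 5, 0)

Answer: (0, 5, 0)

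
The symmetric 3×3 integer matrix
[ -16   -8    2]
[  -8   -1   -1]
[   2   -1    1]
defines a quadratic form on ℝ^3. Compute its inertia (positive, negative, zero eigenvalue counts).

step 0: pivot -16 → sign −
step 1: pivot 3 → sign +
step 2: pivot -1/12 → sign −
signature = (1, 2, 0)

Answer: (1, 2, 0)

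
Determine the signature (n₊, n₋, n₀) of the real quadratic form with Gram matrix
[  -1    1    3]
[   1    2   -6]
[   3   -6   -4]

step 0: pivot -1 → sign −
step 1: pivot 3 → sign +
step 2: pivot 2 → sign +
signature = (2, 1, 0)

Answer: (2, 1, 0)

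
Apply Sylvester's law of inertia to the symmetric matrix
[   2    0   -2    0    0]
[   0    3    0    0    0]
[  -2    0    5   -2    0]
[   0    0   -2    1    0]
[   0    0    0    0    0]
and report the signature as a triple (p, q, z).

step 0: pivot 2 → sign +
step 1: pivot 3 → sign +
step 2: pivot 3 → sign +
step 3: pivot -1/3 → sign −
step 4: row/col 4 already zero → sign 0
signature = (3, 1, 1)

Answer: (3, 1, 1)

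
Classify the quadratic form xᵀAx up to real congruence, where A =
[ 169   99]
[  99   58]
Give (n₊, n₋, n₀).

Answer: (2, 0, 0)

Derivation:
step 0: pivot 169 → sign +
step 1: pivot 1/169 → sign +
signature = (2, 0, 0)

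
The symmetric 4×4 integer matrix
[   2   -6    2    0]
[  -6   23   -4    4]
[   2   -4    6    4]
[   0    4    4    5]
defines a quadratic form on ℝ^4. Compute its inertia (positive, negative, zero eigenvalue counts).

Answer: (3, 0, 1)

Derivation:
step 0: pivot 2 → sign +
step 1: pivot 5 → sign +
step 2: pivot 16/5 → sign +
step 3: row/col 3 already zero → sign 0
signature = (3, 0, 1)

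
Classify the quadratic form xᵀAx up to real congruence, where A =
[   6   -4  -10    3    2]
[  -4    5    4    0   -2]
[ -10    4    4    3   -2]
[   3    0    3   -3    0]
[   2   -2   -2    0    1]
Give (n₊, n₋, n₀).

Answer: (4, 1, 0)

Derivation:
step 0: pivot 6 → sign +
step 1: pivot 7/3 → sign +
step 2: pivot -110/7 → sign −
step 3: pivot 57/110 → sign +
step 4: pivot 3/19 → sign +
signature = (4, 1, 0)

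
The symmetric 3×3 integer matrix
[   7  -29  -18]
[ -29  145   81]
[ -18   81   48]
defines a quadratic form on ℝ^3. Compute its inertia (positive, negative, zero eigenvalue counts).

step 0: pivot 7 → sign +
step 1: pivot 174/7 → sign +
step 2: pivot 3/58 → sign +
signature = (3, 0, 0)

Answer: (3, 0, 0)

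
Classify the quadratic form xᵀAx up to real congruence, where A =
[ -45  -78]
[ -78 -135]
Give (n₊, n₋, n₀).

Answer: (1, 1, 0)

Derivation:
step 0: pivot -45 → sign −
step 1: pivot 1/5 → sign +
signature = (1, 1, 0)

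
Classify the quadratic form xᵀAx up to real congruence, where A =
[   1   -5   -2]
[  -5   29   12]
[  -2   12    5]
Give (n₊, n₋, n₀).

step 0: pivot 1 → sign +
step 1: pivot 4 → sign +
step 2: row/col 2 already zero → sign 0
signature = (2, 0, 1)

Answer: (2, 0, 1)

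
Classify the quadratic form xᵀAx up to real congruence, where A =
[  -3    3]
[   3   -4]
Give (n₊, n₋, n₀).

Answer: (0, 2, 0)

Derivation:
step 0: pivot -3 → sign −
step 1: pivot -1 → sign −
signature = (0, 2, 0)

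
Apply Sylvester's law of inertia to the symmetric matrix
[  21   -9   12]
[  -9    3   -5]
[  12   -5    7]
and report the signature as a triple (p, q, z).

Answer: (2, 1, 0)

Derivation:
step 0: pivot 21 → sign +
step 1: pivot -6/7 → sign −
step 2: pivot 1/6 → sign +
signature = (2, 1, 0)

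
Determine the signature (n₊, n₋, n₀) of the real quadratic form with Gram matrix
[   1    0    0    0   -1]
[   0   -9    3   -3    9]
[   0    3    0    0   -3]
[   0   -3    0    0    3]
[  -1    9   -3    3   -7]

step 0: pivot 1 → sign +
step 1: pivot -9 → sign −
step 2: pivot 1 → sign +
step 3: pivot 1 → sign +
step 4: row/col 4 already zero → sign 0
signature = (3, 1, 1)

Answer: (3, 1, 1)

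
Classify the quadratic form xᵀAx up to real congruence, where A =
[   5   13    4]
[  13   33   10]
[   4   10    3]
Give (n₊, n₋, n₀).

step 0: pivot 5 → sign +
step 1: pivot -4/5 → sign −
step 2: row/col 2 already zero → sign 0
signature = (1, 1, 1)

Answer: (1, 1, 1)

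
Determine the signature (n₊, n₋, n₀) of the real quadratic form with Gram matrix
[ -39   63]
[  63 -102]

step 0: pivot -39 → sign −
step 1: pivot -3/13 → sign −
signature = (0, 2, 0)

Answer: (0, 2, 0)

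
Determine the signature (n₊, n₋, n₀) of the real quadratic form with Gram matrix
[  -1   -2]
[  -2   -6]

Answer: (0, 2, 0)

Derivation:
step 0: pivot -1 → sign −
step 1: pivot -2 → sign −
signature = (0, 2, 0)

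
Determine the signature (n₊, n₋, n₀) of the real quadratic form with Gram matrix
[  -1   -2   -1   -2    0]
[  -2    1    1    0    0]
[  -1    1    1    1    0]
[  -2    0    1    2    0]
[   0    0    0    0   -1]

Answer: (3, 2, 0)

Derivation:
step 0: pivot -1 → sign −
step 1: pivot 5 → sign +
step 2: pivot 1/5 → sign +
step 3: pivot 1 → sign +
step 4: pivot -1 → sign −
signature = (3, 2, 0)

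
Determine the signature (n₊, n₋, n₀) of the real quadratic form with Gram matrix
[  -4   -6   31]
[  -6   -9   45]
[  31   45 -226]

Answer: (1, 2, 0)

Derivation:
step 0: pivot -4 → sign −
step 1: pivot 57/4 → sign +
step 2: pivot -3/19 → sign −
signature = (1, 2, 0)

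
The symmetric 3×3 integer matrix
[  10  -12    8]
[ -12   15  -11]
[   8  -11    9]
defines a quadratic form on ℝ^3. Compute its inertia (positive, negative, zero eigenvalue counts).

Answer: (2, 1, 0)

Derivation:
step 0: pivot 10 → sign +
step 1: pivot 3/5 → sign +
step 2: pivot -2/3 → sign −
signature = (2, 1, 0)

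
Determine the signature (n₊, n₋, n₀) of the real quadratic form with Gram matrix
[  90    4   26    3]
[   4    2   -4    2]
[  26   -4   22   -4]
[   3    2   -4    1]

step 0: pivot 90 → sign +
step 1: pivot 82/45 → sign +
step 2: pivot -4/41 → sign −
step 3: pivot 3/4 → sign +
signature = (3, 1, 0)

Answer: (3, 1, 0)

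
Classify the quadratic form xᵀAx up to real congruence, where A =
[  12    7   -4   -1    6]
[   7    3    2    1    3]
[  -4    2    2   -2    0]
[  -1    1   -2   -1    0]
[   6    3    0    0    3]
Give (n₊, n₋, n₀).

step 0: pivot 12 → sign +
step 1: pivot -13/12 → sign −
step 2: pivot 18 → sign +
step 3: pivot 40/117 → sign +
step 4: pivot 3/40 → sign +
signature = (4, 1, 0)

Answer: (4, 1, 0)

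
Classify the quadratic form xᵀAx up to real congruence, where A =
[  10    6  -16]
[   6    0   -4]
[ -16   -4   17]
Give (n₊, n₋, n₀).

Answer: (2, 1, 0)

Derivation:
step 0: pivot 10 → sign +
step 1: pivot -18/5 → sign −
step 2: pivot 1/9 → sign +
signature = (2, 1, 0)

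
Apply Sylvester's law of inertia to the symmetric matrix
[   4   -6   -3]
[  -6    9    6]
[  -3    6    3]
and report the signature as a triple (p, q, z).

step 0: pivot 4 → sign +
step 1: pivot 3/4 → sign +
step 2: pivot -3 → sign −
signature = (2, 1, 0)

Answer: (2, 1, 0)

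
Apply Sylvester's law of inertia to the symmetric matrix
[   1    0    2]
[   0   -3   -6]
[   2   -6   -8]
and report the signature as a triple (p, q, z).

step 0: pivot 1 → sign +
step 1: pivot -3 → sign −
step 2: row/col 2 already zero → sign 0
signature = (1, 1, 1)

Answer: (1, 1, 1)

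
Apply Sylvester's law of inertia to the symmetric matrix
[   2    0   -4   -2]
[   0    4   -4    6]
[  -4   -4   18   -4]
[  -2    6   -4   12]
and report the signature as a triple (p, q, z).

step 0: pivot 2 → sign +
step 1: pivot 4 → sign +
step 2: pivot 6 → sign +
step 3: pivot 1/3 → sign +
signature = (4, 0, 0)

Answer: (4, 0, 0)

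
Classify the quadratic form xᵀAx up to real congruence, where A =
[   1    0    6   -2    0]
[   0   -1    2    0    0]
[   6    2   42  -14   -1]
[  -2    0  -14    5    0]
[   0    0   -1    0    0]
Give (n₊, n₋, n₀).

step 0: pivot 1 → sign +
step 1: pivot -1 → sign −
step 2: pivot 10 → sign +
step 3: pivot 3/5 → sign +
step 4: pivot -1/6 → sign −
signature = (3, 2, 0)

Answer: (3, 2, 0)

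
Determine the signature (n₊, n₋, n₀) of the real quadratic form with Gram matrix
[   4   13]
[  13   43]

step 0: pivot 4 → sign +
step 1: pivot 3/4 → sign +
signature = (2, 0, 0)

Answer: (2, 0, 0)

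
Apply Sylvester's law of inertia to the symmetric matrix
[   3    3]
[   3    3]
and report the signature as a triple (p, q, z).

step 0: pivot 3 → sign +
step 1: row/col 1 already zero → sign 0
signature = (1, 0, 1)

Answer: (1, 0, 1)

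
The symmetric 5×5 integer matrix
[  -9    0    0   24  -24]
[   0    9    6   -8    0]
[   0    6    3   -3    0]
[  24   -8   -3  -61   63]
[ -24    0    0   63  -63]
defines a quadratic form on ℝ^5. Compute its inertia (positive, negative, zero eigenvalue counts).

step 0: pivot -9 → sign −
step 1: pivot 9 → sign +
step 2: pivot -1 → sign −
step 3: pivot 4/3 → sign +
step 4: pivot 1/4 → sign +
signature = (3, 2, 0)

Answer: (3, 2, 0)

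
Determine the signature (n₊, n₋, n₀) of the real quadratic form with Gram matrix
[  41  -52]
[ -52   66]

Answer: (2, 0, 0)

Derivation:
step 0: pivot 41 → sign +
step 1: pivot 2/41 → sign +
signature = (2, 0, 0)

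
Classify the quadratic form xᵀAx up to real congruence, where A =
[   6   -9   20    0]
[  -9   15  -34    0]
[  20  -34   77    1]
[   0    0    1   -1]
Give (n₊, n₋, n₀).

Answer: (3, 1, 0)

Derivation:
step 0: pivot 6 → sign +
step 1: pivot 3/2 → sign +
step 2: pivot -1/3 → sign −
step 3: pivot 2 → sign +
signature = (3, 1, 0)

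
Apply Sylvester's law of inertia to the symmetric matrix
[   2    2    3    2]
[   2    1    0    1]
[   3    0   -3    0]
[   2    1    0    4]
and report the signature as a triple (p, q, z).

step 0: pivot 2 → sign +
step 1: pivot -1 → sign −
step 2: pivot 3/2 → sign +
step 3: pivot 3 → sign +
signature = (3, 1, 0)

Answer: (3, 1, 0)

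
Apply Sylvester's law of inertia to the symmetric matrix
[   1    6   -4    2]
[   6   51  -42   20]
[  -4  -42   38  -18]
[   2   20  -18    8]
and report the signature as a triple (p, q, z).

step 0: pivot 1 → sign +
step 1: pivot 15 → sign +
step 2: pivot 2/5 → sign +
step 3: pivot -2/3 → sign −
signature = (3, 1, 0)

Answer: (3, 1, 0)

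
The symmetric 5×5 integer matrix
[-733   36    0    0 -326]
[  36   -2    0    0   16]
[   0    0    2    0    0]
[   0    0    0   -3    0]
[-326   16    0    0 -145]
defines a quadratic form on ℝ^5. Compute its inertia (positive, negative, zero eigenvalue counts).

Answer: (1, 4, 0)

Derivation:
step 0: pivot -733 → sign −
step 1: pivot -170/733 → sign −
step 2: pivot 2 → sign +
step 3: pivot -3 → sign −
step 4: pivot -1/85 → sign −
signature = (1, 4, 0)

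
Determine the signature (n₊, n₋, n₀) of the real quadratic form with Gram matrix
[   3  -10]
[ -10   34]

step 0: pivot 3 → sign +
step 1: pivot 2/3 → sign +
signature = (2, 0, 0)

Answer: (2, 0, 0)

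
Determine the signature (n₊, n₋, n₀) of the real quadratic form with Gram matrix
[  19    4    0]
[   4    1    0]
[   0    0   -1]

Answer: (2, 1, 0)

Derivation:
step 0: pivot 19 → sign +
step 1: pivot 3/19 → sign +
step 2: pivot -1 → sign −
signature = (2, 1, 0)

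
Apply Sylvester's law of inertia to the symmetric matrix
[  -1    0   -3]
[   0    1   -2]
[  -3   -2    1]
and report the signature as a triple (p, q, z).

step 0: pivot -1 → sign −
step 1: pivot 1 → sign +
step 2: pivot 6 → sign +
signature = (2, 1, 0)

Answer: (2, 1, 0)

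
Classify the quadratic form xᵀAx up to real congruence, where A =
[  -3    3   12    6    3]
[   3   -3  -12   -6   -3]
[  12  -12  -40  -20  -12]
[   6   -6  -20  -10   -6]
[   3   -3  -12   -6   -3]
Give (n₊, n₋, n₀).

Answer: (1, 1, 3)

Derivation:
step 0: pivot -3 → sign −
step 1: pivot 8 → sign +
step 2: row/col 2 already zero → sign 0
step 3: row/col 3 already zero → sign 0
step 4: row/col 4 already zero → sign 0
signature = (1, 1, 3)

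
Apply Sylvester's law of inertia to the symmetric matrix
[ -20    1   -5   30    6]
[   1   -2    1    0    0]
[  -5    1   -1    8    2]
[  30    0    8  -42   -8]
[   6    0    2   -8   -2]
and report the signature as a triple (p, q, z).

step 0: pivot -20 → sign −
step 1: pivot -39/20 → sign −
step 2: pivot 7/13 → sign +
step 3: pivot 2 → sign +
step 4: pivot -6/7 → sign −
signature = (2, 3, 0)

Answer: (2, 3, 0)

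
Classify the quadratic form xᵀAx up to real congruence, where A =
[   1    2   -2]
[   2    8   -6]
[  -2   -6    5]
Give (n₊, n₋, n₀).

step 0: pivot 1 → sign +
step 1: pivot 4 → sign +
step 2: row/col 2 already zero → sign 0
signature = (2, 0, 1)

Answer: (2, 0, 1)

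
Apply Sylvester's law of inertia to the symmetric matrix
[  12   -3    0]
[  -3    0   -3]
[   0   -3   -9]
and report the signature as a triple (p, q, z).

Answer: (2, 1, 0)

Derivation:
step 0: pivot 12 → sign +
step 1: pivot -3/4 → sign −
step 2: pivot 3 → sign +
signature = (2, 1, 0)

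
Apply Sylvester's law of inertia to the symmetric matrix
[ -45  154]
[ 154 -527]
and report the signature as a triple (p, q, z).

Answer: (1, 1, 0)

Derivation:
step 0: pivot -45 → sign −
step 1: pivot 1/45 → sign +
signature = (1, 1, 0)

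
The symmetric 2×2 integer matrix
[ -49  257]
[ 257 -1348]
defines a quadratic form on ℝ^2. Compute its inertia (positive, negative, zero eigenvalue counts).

step 0: pivot -49 → sign −
step 1: pivot -3/49 → sign −
signature = (0, 2, 0)

Answer: (0, 2, 0)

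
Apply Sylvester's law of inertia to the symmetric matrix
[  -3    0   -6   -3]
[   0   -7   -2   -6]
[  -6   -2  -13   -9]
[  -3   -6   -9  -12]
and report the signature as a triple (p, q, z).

step 0: pivot -3 → sign −
step 1: pivot -7 → sign −
step 2: pivot -3/7 → sign −
step 3: row/col 3 already zero → sign 0
signature = (0, 3, 1)

Answer: (0, 3, 1)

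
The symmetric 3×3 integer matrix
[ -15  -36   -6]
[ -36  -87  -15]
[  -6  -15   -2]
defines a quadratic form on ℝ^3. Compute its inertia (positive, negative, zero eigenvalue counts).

Answer: (1, 2, 0)

Derivation:
step 0: pivot -15 → sign −
step 1: pivot -3/5 → sign −
step 2: pivot 1 → sign +
signature = (1, 2, 0)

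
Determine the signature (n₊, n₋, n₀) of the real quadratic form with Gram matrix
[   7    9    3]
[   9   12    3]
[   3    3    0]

step 0: pivot 7 → sign +
step 1: pivot 3/7 → sign +
step 2: pivot -3 → sign −
signature = (2, 1, 0)

Answer: (2, 1, 0)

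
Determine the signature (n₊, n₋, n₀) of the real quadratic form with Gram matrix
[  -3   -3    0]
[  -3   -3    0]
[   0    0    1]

Answer: (1, 1, 1)

Derivation:
step 0: pivot -3 → sign −
step 1: pivot 1 → sign +
step 2: row/col 2 already zero → sign 0
signature = (1, 1, 1)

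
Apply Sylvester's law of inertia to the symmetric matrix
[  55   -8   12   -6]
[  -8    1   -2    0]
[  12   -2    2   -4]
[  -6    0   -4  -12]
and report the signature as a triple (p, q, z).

Answer: (1, 2, 1)

Derivation:
step 0: pivot 55 → sign +
step 1: pivot -9/55 → sign −
step 2: pivot -2/9 → sign −
step 3: row/col 3 already zero → sign 0
signature = (1, 2, 1)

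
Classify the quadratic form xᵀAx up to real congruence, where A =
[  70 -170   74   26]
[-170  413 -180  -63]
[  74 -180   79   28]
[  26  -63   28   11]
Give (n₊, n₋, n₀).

step 0: pivot 70 → sign +
step 1: pivot 1/7 → sign +
step 2: pivot 1/5 → sign +
step 3: pivot -2 → sign −
signature = (3, 1, 0)

Answer: (3, 1, 0)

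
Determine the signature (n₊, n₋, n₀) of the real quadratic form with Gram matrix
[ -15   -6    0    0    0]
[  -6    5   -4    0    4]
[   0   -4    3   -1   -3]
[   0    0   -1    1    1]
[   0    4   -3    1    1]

Answer: (2, 3, 0)

Derivation:
step 0: pivot -15 → sign −
step 1: pivot 37/5 → sign +
step 2: pivot 31/37 → sign +
step 3: pivot -6/31 → sign −
step 4: pivot -2 → sign −
signature = (2, 3, 0)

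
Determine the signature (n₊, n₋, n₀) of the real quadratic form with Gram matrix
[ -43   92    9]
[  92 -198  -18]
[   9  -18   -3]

step 0: pivot -43 → sign −
step 1: pivot -50/43 → sign −
step 2: pivot 6/25 → sign +
signature = (1, 2, 0)

Answer: (1, 2, 0)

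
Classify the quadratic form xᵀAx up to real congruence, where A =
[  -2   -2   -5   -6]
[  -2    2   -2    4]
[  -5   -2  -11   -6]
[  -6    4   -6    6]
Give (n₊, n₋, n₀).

Answer: (2, 2, 0)

Derivation:
step 0: pivot -2 → sign −
step 1: pivot 4 → sign +
step 2: pivot -3/4 → sign −
step 3: pivot 2 → sign +
signature = (2, 2, 0)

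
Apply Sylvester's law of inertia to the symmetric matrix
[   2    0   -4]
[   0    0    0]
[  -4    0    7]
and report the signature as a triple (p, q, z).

step 0: pivot 2 → sign +
step 1: pivot -1 → sign −
step 2: row/col 2 already zero → sign 0
signature = (1, 1, 1)

Answer: (1, 1, 1)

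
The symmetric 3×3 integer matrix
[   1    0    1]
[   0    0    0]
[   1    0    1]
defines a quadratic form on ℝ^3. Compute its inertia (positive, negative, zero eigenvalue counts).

Answer: (1, 0, 2)

Derivation:
step 0: pivot 1 → sign +
step 1: row/col 1 already zero → sign 0
step 2: row/col 2 already zero → sign 0
signature = (1, 0, 2)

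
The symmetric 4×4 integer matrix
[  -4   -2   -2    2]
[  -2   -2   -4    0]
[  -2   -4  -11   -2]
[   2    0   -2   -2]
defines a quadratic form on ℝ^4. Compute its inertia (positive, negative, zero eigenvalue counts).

Answer: (0, 3, 1)

Derivation:
step 0: pivot -4 → sign −
step 1: pivot -1 → sign −
step 2: pivot -1 → sign −
step 3: row/col 3 already zero → sign 0
signature = (0, 3, 1)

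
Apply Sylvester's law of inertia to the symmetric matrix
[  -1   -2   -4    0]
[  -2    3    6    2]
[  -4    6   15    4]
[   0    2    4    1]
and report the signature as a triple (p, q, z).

Answer: (3, 1, 0)

Derivation:
step 0: pivot -1 → sign −
step 1: pivot 7 → sign +
step 2: pivot 3 → sign +
step 3: pivot 3/7 → sign +
signature = (3, 1, 0)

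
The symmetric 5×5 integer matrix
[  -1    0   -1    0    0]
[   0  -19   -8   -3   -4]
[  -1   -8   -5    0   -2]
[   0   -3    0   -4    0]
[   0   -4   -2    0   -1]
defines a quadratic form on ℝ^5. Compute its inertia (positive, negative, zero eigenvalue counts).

Answer: (0, 4, 1)

Derivation:
step 0: pivot -1 → sign −
step 1: pivot -19 → sign −
step 2: pivot -12/19 → sign −
step 3: pivot -1 → sign −
step 4: row/col 4 already zero → sign 0
signature = (0, 4, 1)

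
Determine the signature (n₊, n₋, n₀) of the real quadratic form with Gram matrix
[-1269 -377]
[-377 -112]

Answer: (1, 1, 0)

Derivation:
step 0: pivot -1269 → sign −
step 1: pivot 1/1269 → sign +
signature = (1, 1, 0)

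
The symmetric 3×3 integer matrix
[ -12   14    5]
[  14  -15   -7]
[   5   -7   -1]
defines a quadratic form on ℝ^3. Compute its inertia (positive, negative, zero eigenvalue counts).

Answer: (2, 1, 0)

Derivation:
step 0: pivot -12 → sign −
step 1: pivot 4/3 → sign +
step 2: pivot 1/16 → sign +
signature = (2, 1, 0)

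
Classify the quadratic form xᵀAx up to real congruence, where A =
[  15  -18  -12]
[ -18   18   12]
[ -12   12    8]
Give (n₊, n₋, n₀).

step 0: pivot 15 → sign +
step 1: pivot -18/5 → sign −
step 2: row/col 2 already zero → sign 0
signature = (1, 1, 1)

Answer: (1, 1, 1)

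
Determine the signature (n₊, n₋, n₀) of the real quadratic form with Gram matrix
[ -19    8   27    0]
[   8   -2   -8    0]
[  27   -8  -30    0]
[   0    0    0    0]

step 0: pivot -19 → sign −
step 1: pivot 26/19 → sign +
step 2: pivot 1/13 → sign +
step 3: row/col 3 already zero → sign 0
signature = (2, 1, 1)

Answer: (2, 1, 1)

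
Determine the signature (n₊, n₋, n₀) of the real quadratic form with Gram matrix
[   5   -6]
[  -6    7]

Answer: (1, 1, 0)

Derivation:
step 0: pivot 5 → sign +
step 1: pivot -1/5 → sign −
signature = (1, 1, 0)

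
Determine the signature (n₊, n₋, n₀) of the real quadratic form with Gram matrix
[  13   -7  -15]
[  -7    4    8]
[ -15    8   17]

step 0: pivot 13 → sign +
step 1: pivot 3/13 → sign +
step 2: pivot -1/3 → sign −
signature = (2, 1, 0)

Answer: (2, 1, 0)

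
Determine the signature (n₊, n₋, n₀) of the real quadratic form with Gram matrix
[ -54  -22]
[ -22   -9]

step 0: pivot -54 → sign −
step 1: pivot -1/27 → sign −
signature = (0, 2, 0)

Answer: (0, 2, 0)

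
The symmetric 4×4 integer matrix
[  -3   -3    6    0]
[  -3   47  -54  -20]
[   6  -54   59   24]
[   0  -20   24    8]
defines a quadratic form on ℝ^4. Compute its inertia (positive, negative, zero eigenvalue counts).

step 0: pivot -3 → sign −
step 1: pivot 50 → sign +
step 2: pivot -1 → sign −
step 3: row/col 3 already zero → sign 0
signature = (1, 2, 1)

Answer: (1, 2, 1)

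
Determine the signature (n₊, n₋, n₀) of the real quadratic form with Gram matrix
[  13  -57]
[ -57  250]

step 0: pivot 13 → sign +
step 1: pivot 1/13 → sign +
signature = (2, 0, 0)

Answer: (2, 0, 0)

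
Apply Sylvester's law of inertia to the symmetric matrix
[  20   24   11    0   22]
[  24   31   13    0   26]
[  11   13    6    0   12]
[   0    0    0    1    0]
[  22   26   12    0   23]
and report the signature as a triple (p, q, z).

Answer: (3, 2, 0)

Derivation:
step 0: pivot 20 → sign +
step 1: pivot 11/5 → sign +
step 2: pivot -3/44 → sign −
step 3: pivot 1 → sign +
step 4: pivot -1 → sign −
signature = (3, 2, 0)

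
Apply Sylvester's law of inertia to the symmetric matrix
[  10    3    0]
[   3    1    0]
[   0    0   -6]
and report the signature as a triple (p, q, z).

Answer: (2, 1, 0)

Derivation:
step 0: pivot 10 → sign +
step 1: pivot 1/10 → sign +
step 2: pivot -6 → sign −
signature = (2, 1, 0)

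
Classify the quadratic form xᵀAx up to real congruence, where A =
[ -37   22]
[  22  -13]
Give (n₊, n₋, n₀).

step 0: pivot -37 → sign −
step 1: pivot 3/37 → sign +
signature = (1, 1, 0)

Answer: (1, 1, 0)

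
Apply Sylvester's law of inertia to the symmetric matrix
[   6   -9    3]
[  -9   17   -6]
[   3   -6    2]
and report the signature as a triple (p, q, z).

step 0: pivot 6 → sign +
step 1: pivot 7/2 → sign +
step 2: pivot -1/7 → sign −
signature = (2, 1, 0)

Answer: (2, 1, 0)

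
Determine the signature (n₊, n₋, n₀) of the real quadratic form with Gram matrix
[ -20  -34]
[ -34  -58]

step 0: pivot -20 → sign −
step 1: pivot -1/5 → sign −
signature = (0, 2, 0)

Answer: (0, 2, 0)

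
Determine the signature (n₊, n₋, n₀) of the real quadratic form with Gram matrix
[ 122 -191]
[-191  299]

step 0: pivot 122 → sign +
step 1: pivot -3/122 → sign −
signature = (1, 1, 0)

Answer: (1, 1, 0)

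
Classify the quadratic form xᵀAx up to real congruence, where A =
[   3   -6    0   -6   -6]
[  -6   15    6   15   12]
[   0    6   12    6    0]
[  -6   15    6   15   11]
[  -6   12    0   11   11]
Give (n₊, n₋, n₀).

Answer: (3, 1, 1)

Derivation:
step 0: pivot 3 → sign +
step 1: pivot 3 → sign +
step 2: pivot -1 → sign −
step 3: pivot 1 → sign +
step 4: row/col 4 already zero → sign 0
signature = (3, 1, 1)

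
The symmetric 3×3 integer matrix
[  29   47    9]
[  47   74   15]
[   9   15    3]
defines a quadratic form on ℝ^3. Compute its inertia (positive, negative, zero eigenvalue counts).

step 0: pivot 29 → sign +
step 1: pivot -63/29 → sign −
step 2: pivot 2/7 → sign +
signature = (2, 1, 0)

Answer: (2, 1, 0)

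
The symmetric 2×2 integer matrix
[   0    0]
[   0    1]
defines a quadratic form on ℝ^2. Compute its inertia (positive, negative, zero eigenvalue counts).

step 0: pivot 1 → sign +
step 1: row/col 1 already zero → sign 0
signature = (1, 0, 1)

Answer: (1, 0, 1)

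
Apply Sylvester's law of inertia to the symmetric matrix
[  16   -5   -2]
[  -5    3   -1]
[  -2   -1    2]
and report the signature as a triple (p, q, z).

Answer: (2, 1, 0)

Derivation:
step 0: pivot 16 → sign +
step 1: pivot 23/16 → sign +
step 2: pivot -2/23 → sign −
signature = (2, 1, 0)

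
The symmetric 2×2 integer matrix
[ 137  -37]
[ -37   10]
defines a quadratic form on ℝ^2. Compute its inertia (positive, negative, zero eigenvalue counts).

step 0: pivot 137 → sign +
step 1: pivot 1/137 → sign +
signature = (2, 0, 0)

Answer: (2, 0, 0)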